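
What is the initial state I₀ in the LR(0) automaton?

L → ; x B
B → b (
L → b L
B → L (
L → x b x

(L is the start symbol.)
{ [L → . ; x B], [L → . b L], [L → . x b x], [L' → . L] }

First, augment the grammar with L' → L
I₀ = CLOSURE({ [L' → . L] }):
  [L' → . L] has the dot before L: add [L → . ; x B], [L → . b L], [L → . x b x]
No further items can be added.

I₀ = { [L → . ; x B], [L → . b L], [L → . x b x], [L' → . L] }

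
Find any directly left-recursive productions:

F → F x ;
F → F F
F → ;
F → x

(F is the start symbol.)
Yes, F is left-recursive

F → F x ;: LEFT RECURSIVE (starts with F)
F → F F: LEFT RECURSIVE (starts with F)
F → ;: starts with ';'
F → x: starts with x

The grammar has direct left recursion on: F.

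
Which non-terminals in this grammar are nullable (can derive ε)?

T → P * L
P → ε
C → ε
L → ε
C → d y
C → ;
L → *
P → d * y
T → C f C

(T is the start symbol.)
A non-terminal is nullable if it can derive ε (the empty string): either it has an ε-production, or it has a production whose right-hand side consists entirely of nullable non-terminals.

ε-productions: P → ε, C → ε, L → ε
So P, C, L are immediately nullable.
No further non-terminal can be added: every production for the remaining non-terminals contains a terminal or a non-nullable non-terminal.
Nullable = { 'C', 'L', 'P' }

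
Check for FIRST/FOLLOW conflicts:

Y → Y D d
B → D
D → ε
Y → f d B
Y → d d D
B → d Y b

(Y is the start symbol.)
Yes. B → d Y b with FOLLOW(B) on { 'd' }

Nullable non-terminals: B, D.
FIRST sets used below: FIRST(D) = { ε }

B: nullable alternative(s) B → D; FOLLOW(B) = { $, 'b', 'd' }
  B → D: FIRST \ {ε} = { } — this is the only nullable alternative, skip
  B → d Y b: FIRST \ {ε} = { 'd' } — overlaps FOLLOW(B) on { 'd' }: CONFLICT
D has a nullable alternative but only one production, so nothing to check.

Y has no nullable alternative, so no FIRST/FOLLOW check is needed there.

So the grammar has 1 FIRST/FOLLOW conflict (marked CONFLICT above).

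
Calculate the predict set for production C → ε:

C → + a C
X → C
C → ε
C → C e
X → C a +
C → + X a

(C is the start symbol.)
{ $, 'a', 'e' }

PREDICT(C → ε) = (FIRST(RHS) \ {ε}) ∪ (FOLLOW(C) if ε ∈ FIRST(RHS), i.e. RHS ⇒* ε)
The right-hand side is ε (FIRST(ε) = { ε }), so the predict set is FOLLOW(C) = { $, 'a', 'e' }
PREDICT(C → ε) = { $, 'a', 'e' }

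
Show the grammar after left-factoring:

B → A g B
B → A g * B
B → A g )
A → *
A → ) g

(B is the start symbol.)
Left-factoring transforms A → αβ₁ | αβ₂ into A → αA' and A' → β₁ | β₂
(α is the longest common prefix among the alternatives). Repeat until
no nonterminal has two alternatives with a common prefix.

Round 1: B has alternatives sharing prefix 'A g'. Introduce B': B → A g B'
  Add: B' → B
  Add: B' → * B
  Add: B' → )

No remaining common prefixes — done.

Resulting grammar:
B → A g B'
B' → B
B' → * B
B' → )
A → *
A → ) g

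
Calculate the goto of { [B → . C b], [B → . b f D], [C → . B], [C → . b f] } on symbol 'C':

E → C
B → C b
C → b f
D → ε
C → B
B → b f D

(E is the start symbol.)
{ [B → C . b] }

GOTO(I, 'C') = CLOSURE({ [A → αX.β] : [A → α.Xβ] ∈ I, X = 'C' })

Items with dot before 'C', with the dot advanced:
  [B → . C b] → [B → C . b]
Closure adds nothing (no advanced item has the dot before a non-terminal).

GOTO = { [B → C . b] }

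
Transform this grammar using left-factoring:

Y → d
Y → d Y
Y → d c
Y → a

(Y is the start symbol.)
Y → d Y'
Y' → ε
Y' → Y
Y' → c
Y → a

Left-factoring transforms A → αβ₁ | αβ₂ into A → αA' and A' → β₁ | β₂
(α is the longest common prefix among the alternatives). Repeat until
no nonterminal has two alternatives with a common prefix.

Round 1: Y has alternatives sharing prefix 'd'. Introduce Y': Y → d Y'
  Add: Y' → ε
  Add: Y' → Y
  Add: Y' → c

No remaining common prefixes — done.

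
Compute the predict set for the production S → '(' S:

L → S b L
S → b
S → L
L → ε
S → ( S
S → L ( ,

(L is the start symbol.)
{ '(' }

PREDICT(S → '(' S) = (FIRST(RHS) \ {ε}) ∪ (FOLLOW(S) if ε ∈ FIRST(RHS), i.e. RHS ⇒* ε)
FIRST('(' S) = { '(' }
ε ∉ FIRST('(' S), so FOLLOW(S) is not added.
PREDICT(S → '(' S) = { '(' }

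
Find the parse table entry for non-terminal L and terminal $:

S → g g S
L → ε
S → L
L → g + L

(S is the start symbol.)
To find M[L, $], we find productions for L where $ is in the predict set (PREDICT(N → α) = (FIRST(α) \ {ε}) ∪ (FOLLOW(N) if α ⇒* ε)).

Relevant sets:
  FOLLOW(L) = { $ }

L → ε: PREDICT = { $ }
  $ is in predict set, so this production goes in M[L, $]
L → g + L: PREDICT = { 'g' }

M[L, $] = L → ε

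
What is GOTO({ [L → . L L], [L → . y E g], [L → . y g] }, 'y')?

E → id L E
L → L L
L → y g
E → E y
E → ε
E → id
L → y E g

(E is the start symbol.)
{ [E → . E y], [E → . id L E], [E → . id], [E → .], [L → y . E g], [L → y . g] }

GOTO(I, 'y') = CLOSURE({ [A → αX.β] : [A → α.Xβ] ∈ I, X = 'y' })

Items with dot before 'y', with the dot advanced:
  [L → . y E g] → [L → y . E g]
  [L → . y g] → [L → y . g]
Closure of the advanced items:
  [L → y . E g] has the dot before E: add [E → . id L E], [E → . E y], [E → .], [E → . id]

GOTO = { [E → . E y], [E → . id L E], [E → . id], [E → .], [L → y . E g], [L → y . g] }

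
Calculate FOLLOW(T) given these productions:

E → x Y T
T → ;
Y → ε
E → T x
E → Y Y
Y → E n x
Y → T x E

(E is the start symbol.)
{ $, ';', 'n', 'x' }

To compute FOLLOW(T), find every occurrence of T on a right-hand side N → α T β: add FIRST(β) \ {ε}, and if β is empty or nullable also add FOLLOW(N). Iterate to a fixed point.

In E → x Y T: T is at the end, add FOLLOW(E)
In E → T x: T is followed by x, add FIRST(x) \ {ε} = { 'x' }
In Y → T x E: T is followed by x E, add FIRST(x E) \ {ε} = { 'x' }

The FOLLOW sets referred to above (computed the same way, to a fixed point):
  FOLLOW(E) = { $, ';', 'n', 'x' }

Taking the union: FOLLOW(T) = { $, ';', 'n', 'x' }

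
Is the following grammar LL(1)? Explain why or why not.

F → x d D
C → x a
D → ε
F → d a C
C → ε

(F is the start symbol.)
Relevant sets:
  FOLLOW(C) = { $ }

For F:
  PREDICT(F → x d D) = { 'x' }
  PREDICT(F → d a C) = { 'd' }
For C:
  PREDICT(C → x a) = { 'x' }
  PREDICT(C → ε) = { $ }
D has a single production, so nothing to check there.

All predict sets are disjoint. The grammar IS LL(1).

Answer: Yes, the grammar is LL(1).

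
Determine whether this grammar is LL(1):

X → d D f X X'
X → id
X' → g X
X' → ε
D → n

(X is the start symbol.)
No. Predict set conflict for X': { 'g' }

Relevant sets:
  FOLLOW(X') = { $, 'g' }

For X:
  PREDICT(X → d D f X X') = { 'd' }
  PREDICT(X → id) = { 'id' }
For X':
  PREDICT(X' → g X) = { 'g' }
  PREDICT(X' → ε) = { $, 'g' }
D has a single production, so nothing to check there.

Conflict found: Predict set conflict for X': { 'g' }
The grammar is NOT LL(1).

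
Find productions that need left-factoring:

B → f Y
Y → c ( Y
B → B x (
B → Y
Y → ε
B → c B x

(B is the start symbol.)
No, left-factoring is not needed

Left-factoring is needed when two productions for the same non-terminal
share a common prefix on the right-hand side.

Productions for B:
  B → f Y
  B → B x (
  B → Y
  B → c B x
Productions for Y:
  Y → c ( Y
  Y → ε

No common prefixes found.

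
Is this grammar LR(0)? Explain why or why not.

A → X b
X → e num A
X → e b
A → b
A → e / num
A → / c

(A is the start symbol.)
Augment with A' → A and build the canonical LR(0) collection (I0 = CLOSURE({[A' → . A]}), then GOTO on every symbol after a dot until no new states appear). It has 13 states:
  I0: { [A → . / c], [A → . X b], [A → . b], [A → . e / num], [A' → . A], [X → . e b], [X → . e num A] }  — shift
  I1: { [A → / . c] }  — shift
  I2: { [A' → A .] }  — accept
  I3: { [A → X . b] }  — shift
  I4: { [A → b .] }  — reduce
  I5: { [A → e . / num], [X → e . b], [X → e . num A] }  — shift
  I6: { [A → e / . num] }  — shift
  I7: { [X → e b .] }  — reduce
  I8: { [A → . / c], [A → . X b], [A → . b], [A → . e / num], [X → . e b], [X → . e num A], [X → e num . A] }  — shift
  I9: { [X → e num A .] }  — reduce
  I10: { [A → e / num .] }  — reduce
  I11: { [A → X b .] }  — reduce
  I12: { [A → / c .] }  — reduce

Every state is either a pure shift/goto state or contains exactly one complete item and nothing to shift — no conflicts. The grammar is LR(0).

Answer: Yes, the grammar is LR(0)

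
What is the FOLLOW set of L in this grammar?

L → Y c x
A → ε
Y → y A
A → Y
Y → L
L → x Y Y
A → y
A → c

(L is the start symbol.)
L is the start symbol, so $ ∈ FOLLOW(L).
In Y → L: L is at the end, add FOLLOW(Y)

The FOLLOW sets referred to above (computed the same way, to a fixed point):
  FOLLOW(Y) = { $, 'c', 'x', 'y' }

Taking the union: FOLLOW(L) = { $, 'c', 'x', 'y' }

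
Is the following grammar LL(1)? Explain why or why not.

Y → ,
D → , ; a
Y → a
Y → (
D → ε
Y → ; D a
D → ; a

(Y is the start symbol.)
A grammar is LL(1) if for each non-terminal N with multiple productions, the predict sets of those productions are pairwise disjoint, where PREDICT(N → α) = (FIRST(α) \ {ε}) ∪ (FOLLOW(N) if α ⇒* ε).

Relevant sets:
  FOLLOW(D) = { 'a' }

For Y:
  PREDICT(Y → ',') = { ',' }
  PREDICT(Y → a) = { 'a' }
  PREDICT(Y → '(') = { '(' }
  PREDICT(Y → ';' D a) = { ';' }
For D:
  PREDICT(D → ',' ';' a) = { ',' }
  PREDICT(D → ε) = { 'a' }
  PREDICT(D → ';' a) = { ';' }

All predict sets are disjoint. The grammar IS LL(1).

Answer: Yes, the grammar is LL(1).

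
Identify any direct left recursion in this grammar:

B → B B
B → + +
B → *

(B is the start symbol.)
Yes, B is left-recursive

B → B B: LEFT RECURSIVE (starts with B)
B → + +: starts with '+'
B → *: starts with '*'

The grammar has direct left recursion on: B.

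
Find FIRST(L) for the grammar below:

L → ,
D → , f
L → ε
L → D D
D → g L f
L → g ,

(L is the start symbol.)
To compute FIRST(L), examine every production with L on the left-hand side, reading each right-hand side left to right until a non-nullable symbol is reached.

FIRST sets of the other non-terminals involved (by the same procedure, iterated to a fixed point):
  FIRST(D) = { ',', 'g' }

From L → ,:
  - ',' is a terminal: add ',' and stop
From L → ε:
  - ε-production, so ε ∈ FIRST(L)
From L → D D:
  - D is a non-terminal: add FIRST(D) \ {ε} = { ',', 'g' }
    D is not nullable, so stop
From L → g ,:
  - g is a terminal: add 'g' and stop

Collecting: FIRST(L) = { ',', 'g', ε }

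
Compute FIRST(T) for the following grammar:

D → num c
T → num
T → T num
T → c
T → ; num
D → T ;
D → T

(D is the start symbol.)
To compute FIRST(T), examine every production with T on the left-hand side, reading each right-hand side left to right until a non-nullable symbol is reached.

From T → num:
  - num is a terminal: add 'num' and stop
From T → T num:
  - T is the symbol being defined: contributes nothing new
    T is not nullable, so stop
From T → c:
  - c is a terminal: add 'c' and stop
From T → ; num:
  - ';' is a terminal: add ';' and stop

Collecting: FIRST(T) = { ';', 'c', 'num' }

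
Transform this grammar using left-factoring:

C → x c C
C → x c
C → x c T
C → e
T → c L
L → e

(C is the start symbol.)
C → x c C'
C' → C
C' → ε
C' → T
C → e
T → c L
L → e

Left-factoring transforms A → αβ₁ | αβ₂ into A → αA' and A' → β₁ | β₂
(α is the longest common prefix among the alternatives). Repeat until
no nonterminal has two alternatives with a common prefix.

Round 1: C has alternatives sharing prefix 'x c'. Introduce C': C → x c C'
  Add: C' → C
  Add: C' → ε
  Add: C' → T

No remaining common prefixes — done.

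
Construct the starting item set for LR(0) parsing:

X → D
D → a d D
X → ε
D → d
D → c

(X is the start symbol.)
First, augment the grammar with X' → X
I₀ = CLOSURE({ [X' → . X] }):
  [X' → . X] has the dot before X: add [X → . D], [X → .]
  [X → . D] has the dot before D: add [D → . a d D], [D → . d], [D → . c]
No further items can be added.

I₀ = { [D → . a d D], [D → . c], [D → . d], [X → . D], [X → .], [X' → . X] }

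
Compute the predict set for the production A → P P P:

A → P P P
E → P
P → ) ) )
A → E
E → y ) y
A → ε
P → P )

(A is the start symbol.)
{ ')' }

PREDICT(A → P P P) = (FIRST(RHS) \ {ε}) ∪ (FOLLOW(A) if ε ∈ FIRST(RHS), i.e. RHS ⇒* ε)
FIRST(P) = { ')' }
FIRST(P P P) = { ')' }
ε ∉ FIRST(P P P), so FOLLOW(A) is not added.
PREDICT(A → P P P) = { ')' }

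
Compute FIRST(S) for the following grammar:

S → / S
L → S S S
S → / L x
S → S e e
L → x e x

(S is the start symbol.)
{ '/' }

To compute FIRST(S), examine every production with S on the left-hand side, reading each right-hand side left to right until a non-nullable symbol is reached.

From S → / S:
  - '/' is a terminal: add '/' and stop
From S → / L x:
  - '/' is a terminal: add '/' and stop
From S → S e e:
  - S is the symbol being defined: contributes nothing new
    S is not nullable, so stop

Collecting: FIRST(S) = { '/' }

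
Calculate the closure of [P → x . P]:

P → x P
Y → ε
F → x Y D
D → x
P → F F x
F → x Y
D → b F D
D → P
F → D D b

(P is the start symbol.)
{ [D → . P], [D → . b F D], [D → . x], [F → . D D b], [F → . x Y D], [F → . x Y], [P → . F F x], [P → . x P], [P → x . P] }

To compute CLOSURE, for each item [A → α.Bβ] where B is a non-terminal, add [B → .γ] for all productions B → γ; repeat for the newly added items until nothing changes.

Start with: [P → x . P]
  [P → x . P] has the dot before P: add [P → . x P], [P → . F F x]
  [P → . F F x] has the dot before F: add [F → . x Y D], [F → . x Y], [F → . D D b]
  [F → . D D b] has the dot before D: add [D → . x], [D → . b F D], [D → . P]
No further items can be added.

CLOSURE = { [D → . P], [D → . b F D], [D → . x], [F → . D D b], [F → . x Y D], [F → . x Y], [P → . F F x], [P → . x P], [P → x . P] }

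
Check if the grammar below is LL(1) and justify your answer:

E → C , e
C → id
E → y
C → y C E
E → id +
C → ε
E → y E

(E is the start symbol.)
No. Predict set conflict for E: { 'y' }

Relevant sets:
  FIRST(C) = { 'id', 'y', ε }
  FOLLOW(C) = { ',', 'id', 'y' }

For E:
  PREDICT(E → C ',' e) = { ',', 'id', 'y' }
  PREDICT(E → y) = { 'y' }
  PREDICT(E → id '+') = { 'id' }
  PREDICT(E → y E) = { 'y' }
For C:
  PREDICT(C → id) = { 'id' }
  PREDICT(C → y C E) = { 'y' }
  PREDICT(C → ε) = { ',', 'id', 'y' }

Conflict found: Predict set conflict for E: { 'y' }
The grammar is NOT LL(1).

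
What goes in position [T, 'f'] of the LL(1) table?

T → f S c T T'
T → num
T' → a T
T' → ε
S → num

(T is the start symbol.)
T → f S c T T'

To find M[T, 'f'], we find productions for T where 'f' is in the predict set (PREDICT(N → α) = (FIRST(α) \ {ε}) ∪ (FOLLOW(N) if α ⇒* ε)).

T → f S c T T': PREDICT = { 'f' }
  'f' is in predict set, so this production goes in M[T, 'f']
T → num: PREDICT = { 'num' }

M[T, 'f'] = T → f S c T T'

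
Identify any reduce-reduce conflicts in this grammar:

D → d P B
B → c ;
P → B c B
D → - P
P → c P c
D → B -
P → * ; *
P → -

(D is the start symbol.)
No reduce-reduce conflicts

A reduce-reduce conflict occurs when an LR(0) state has two complete items [A → α .] and [B → β .] — both call for a reduction, and with no lookahead the parser cannot choose between them.

Augment with D' → D and build the canonical LR(0) collection (I0 = CLOSURE({[D' → . D]}), then GOTO on every symbol after a dot until no new states appear). It has 21 states:
  I0: { [B → . c ;], [D → . - P], [D → . B -], [D → . d P B], [D' → . D] }  — shift
  I1: { [B → . c ;], [D → - . P], [P → . * ; *], [P → . -], [P → . B c B], [P → . c P c] }  — shift
  I2: { [D → B . -] }  — shift
  I3: { [D' → D .] }  — accept
  I4: { [B → c . ;] }  — shift
  I5: { [B → . c ;], [D → d . P B], [P → . * ; *], [P → . -], [P → . B c B], [P → . c P c] }  — shift
  I6: { [P → * . ; *] }  — shift
  I7: { [P → - .] }  — reduce
  I8: { [P → B . c B] }  — shift
  I9: { [B → . c ;], [D → d P . B] }  — shift
  I10: { [B → . c ;], [B → c . ;], [P → . * ; *], [P → . -], [P → . B c B], [P → . c P c], [P → c . P c] }  — shift
  I11: { [B → c ; .] }  — reduce
  I12: { [P → c P . c] }  — shift
  I13: { [P → c P c .] }  — reduce
  I14: { [D → d P B .] }  — reduce
  I15: { [B → . c ;], [P → B c . B] }  — shift
  I16: { [P → B c B .] }  — reduce
  I17: { [P → * ; . *] }  — shift
  I18: { [P → * ; * .] }  — reduce
  I19: { [D → B - .] }  — reduce
  I20: { [D → - P .] }  — reduce

No state contains more than one complete item.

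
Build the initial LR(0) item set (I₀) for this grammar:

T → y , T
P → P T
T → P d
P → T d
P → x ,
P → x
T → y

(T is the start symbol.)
{ [P → . P T], [P → . T d], [P → . x ,], [P → . x], [T → . P d], [T → . y , T], [T → . y], [T' → . T] }

First, augment the grammar with T' → T
I₀ = CLOSURE({ [T' → . T] }):
  [T' → . T] has the dot before T: add [T → . y , T], [T → . P d], [T → . y]
  [T → . P d] has the dot before P: add [P → . P T], [P → . T d], [P → . x ,], [P → . x]
No further items can be added.

I₀ = { [P → . P T], [P → . T d], [P → . x ,], [P → . x], [T → . P d], [T → . y , T], [T → . y], [T' → . T] }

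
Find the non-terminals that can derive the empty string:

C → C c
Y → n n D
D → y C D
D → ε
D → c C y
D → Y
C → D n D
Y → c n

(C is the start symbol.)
{ 'D' }

A non-terminal is nullable if it can derive ε (the empty string): either it has an ε-production, or it has a production whose right-hand side consists entirely of nullable non-terminals.

ε-productions: D → ε
So D is immediately nullable.
No further non-terminal can be added: every production for the remaining non-terminals contains a terminal or a non-nullable non-terminal.
Nullable = { 'D' }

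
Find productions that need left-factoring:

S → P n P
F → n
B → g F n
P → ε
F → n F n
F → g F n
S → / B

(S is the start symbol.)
Yes, F has productions with common prefix 'n'

Left-factoring is needed when two productions for the same non-terminal
share a common prefix on the right-hand side.

Productions for S:
  S → P n P
  S → / B
Productions for F:
  F → n
  F → n F n
  F → g F n

Found common prefix 'n' in productions for F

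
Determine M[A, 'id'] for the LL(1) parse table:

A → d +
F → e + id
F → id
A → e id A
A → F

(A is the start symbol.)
To find M[A, 'id'], we find productions for A where 'id' is in the predict set (PREDICT(N → α) = (FIRST(α) \ {ε}) ∪ (FOLLOW(N) if α ⇒* ε)).

Relevant sets:
  FIRST(F) = { 'e', 'id' }

A → d +: PREDICT = { 'd' }
A → e id A: PREDICT = { 'e' }
A → F: PREDICT = { 'e', 'id' }
  'id' is in predict set, so this production goes in M[A, 'id']

M[A, 'id'] = A → F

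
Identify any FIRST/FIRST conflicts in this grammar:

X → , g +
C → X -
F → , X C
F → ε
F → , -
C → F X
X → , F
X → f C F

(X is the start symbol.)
Yes. X → ',' g '+' / X → ',' F on { ',' }; C → X '-' / C → F X on { ',', 'f' }; F → ',' X C / F → ',' '-' on { ',' }

FIRST sets of the non-terminals at (or reachable through a nullable prefix from) the front of some alternative:
  FIRST(X) = { ',', 'f' }
  FIRST(F) = { ',', ε }

Productions for X:
  X → , g +: FIRST = { ',' }
  X → , F: FIRST = { ',' }
  X → f C F: FIRST = { 'f' }
Productions for C:
  C → X -: FIRST = { ',', 'f' }
  C → F X: FIRST = { ',', 'f' }
Productions for F:
  F → , X C: FIRST = { ',' }
  F → ε: FIRST = { ε }
  F → , -: FIRST = { ',' }

Conflict for X: X → , g + and X → , F
  Overlap: { ',' }
Conflict for C: C → X - and C → F X
  Overlap: { ',', 'f' }
Conflict for F: F → , X C and F → , -
  Overlap: { ',' }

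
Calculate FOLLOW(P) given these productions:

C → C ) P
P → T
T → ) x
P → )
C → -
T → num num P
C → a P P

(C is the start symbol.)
In C → C ) P: P is at the end, add FOLLOW(C)
In T → num num P: P is at the end, add FOLLOW(T)
In C → a P P: P is followed by P, add FIRST(P) \ {ε} = { ')', 'num' }
In C → a P P: P is at the end, add FOLLOW(C)

The FOLLOW sets referred to above (computed the same way, to a fixed point):
  FOLLOW(C) = { $, ')' }
  FOLLOW(T) = { $, ')', 'num' }

Taking the union: FOLLOW(P) = { $, ')', 'num' }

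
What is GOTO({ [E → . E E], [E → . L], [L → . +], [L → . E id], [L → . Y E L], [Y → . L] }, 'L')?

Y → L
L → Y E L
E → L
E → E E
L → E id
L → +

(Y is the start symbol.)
{ [E → L .], [Y → L .] }

GOTO(I, 'L') = CLOSURE({ [A → αX.β] : [A → α.Xβ] ∈ I, X = 'L' })

Items with dot before 'L', with the dot advanced:
  [E → . L] → [E → L .]
  [Y → . L] → [Y → L .]
Closure adds nothing (no advanced item has the dot before a non-terminal).

GOTO = { [E → L .], [Y → L .] }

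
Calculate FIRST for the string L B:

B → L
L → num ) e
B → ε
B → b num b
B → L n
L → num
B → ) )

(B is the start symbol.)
FIRST sets of the non-terminals involved (from the grammar, by fixed-point iteration):
  FIRST(L) = { 'num' }

To compute FIRST(L B), process the symbols left to right:
Symbol L is a non-terminal. Add FIRST(L) \ {ε} = { 'num' }
L is not nullable (ε ∉ FIRST(L)), so stop here.
FIRST(L B) = { 'num' }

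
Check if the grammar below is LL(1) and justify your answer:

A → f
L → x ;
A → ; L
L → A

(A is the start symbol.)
A grammar is LL(1) if for each non-terminal N with multiple productions, the predict sets of those productions are pairwise disjoint, where PREDICT(N → α) = (FIRST(α) \ {ε}) ∪ (FOLLOW(N) if α ⇒* ε).

Relevant sets:
  FIRST(A) = { ';', 'f' }

For A:
  PREDICT(A → f) = { 'f' }
  PREDICT(A → ';' L) = { ';' }
For L:
  PREDICT(L → x ';') = { 'x' }
  PREDICT(L → A) = { ';', 'f' }

All predict sets are disjoint. The grammar IS LL(1).

Answer: Yes, the grammar is LL(1).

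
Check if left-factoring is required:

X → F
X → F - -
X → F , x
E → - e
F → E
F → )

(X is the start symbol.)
Yes, X has productions with common prefix 'F'

Left-factoring is needed when two productions for the same non-terminal
share a common prefix on the right-hand side.

Productions for X:
  X → F
  X → F - -
  X → F , x
Productions for F:
  F → E
  F → )

Found common prefix 'F' in productions for X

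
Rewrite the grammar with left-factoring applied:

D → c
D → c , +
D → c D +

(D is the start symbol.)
Left-factoring transforms A → αβ₁ | αβ₂ into A → αA' and A' → β₁ | β₂
(α is the longest common prefix among the alternatives). Repeat until
no nonterminal has two alternatives with a common prefix.

Round 1: D has alternatives sharing prefix 'c'. Introduce D': D → c D'
  Add: D' → ε
  Add: D' → , +
  Add: D' → D +

No remaining common prefixes — done.

Resulting grammar:
D → c D'
D' → ε
D' → , +
D' → D +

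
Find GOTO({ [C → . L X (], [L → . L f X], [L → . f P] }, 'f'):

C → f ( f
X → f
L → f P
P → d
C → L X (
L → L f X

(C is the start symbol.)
{ [L → f . P], [P → . d] }

GOTO(I, 'f') = CLOSURE({ [A → αX.β] : [A → α.Xβ] ∈ I, X = 'f' })

Items with dot before 'f', with the dot advanced:
  [L → . f P] → [L → f . P]
Closure of the advanced items:
  [L → f . P] has the dot before P: add [P → . d]

GOTO = { [L → f . P], [P → . d] }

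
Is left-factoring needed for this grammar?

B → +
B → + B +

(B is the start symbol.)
Left-factoring is needed when two productions for the same non-terminal
share a common prefix on the right-hand side.

Productions for B:
  B → +
  B → + B +

Found common prefix '+' in productions for B

Answer: Yes, B has productions with common prefix '+'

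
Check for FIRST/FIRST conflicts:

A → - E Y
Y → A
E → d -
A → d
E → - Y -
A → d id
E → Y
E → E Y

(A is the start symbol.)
Yes. A → d / A → d id on { 'd' }; E → d '-' / E → Y on { 'd' }; E → d '-' / E → E Y on { 'd' }; E → '-' Y '-' / E → Y on { '-' }; E → '-' Y '-' / E → E Y on { '-' }; E → Y / E → E Y on { '-', 'd' }

FIRST sets of the non-terminals at (or reachable through a nullable prefix from) the front of some alternative:
  FIRST(Y) = { '-', 'd' }
  FIRST(E) = { '-', 'd' }

Productions for A:
  A → - E Y: FIRST = { '-' }
  A → d: FIRST = { 'd' }
  A → d id: FIRST = { 'd' }
Productions for E:
  E → d -: FIRST = { 'd' }
  E → - Y -: FIRST = { '-' }
  E → Y: FIRST = { '-', 'd' }
  E → E Y: FIRST = { '-', 'd' }
Y has only one production, so no FIRST/FIRST conflict is possible there.

Conflict for A: A → d and A → d id
  Overlap: { 'd' }
Conflict for E: E → d - and E → Y
  Overlap: { 'd' }
Conflict for E: E → d - and E → E Y
  Overlap: { 'd' }
Conflict for E: E → - Y - and E → Y
  Overlap: { '-' }
Conflict for E: E → - Y - and E → E Y
  Overlap: { '-' }
Conflict for E: E → Y and E → E Y
  Overlap: { '-', 'd' }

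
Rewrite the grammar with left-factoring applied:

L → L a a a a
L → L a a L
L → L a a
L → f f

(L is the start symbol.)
L → L a a L'
L' → a a
L' → L
L' → ε
L → f f

Left-factoring transforms A → αβ₁ | αβ₂ into A → αA' and A' → β₁ | β₂
(α is the longest common prefix among the alternatives). Repeat until
no nonterminal has two alternatives with a common prefix.

Round 1: L has alternatives sharing prefix 'L a a'. Introduce L': L → L a a L'
  Add: L' → a a
  Add: L' → L
  Add: L' → ε

No remaining common prefixes — done.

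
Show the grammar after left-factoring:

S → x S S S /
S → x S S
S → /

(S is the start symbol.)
Left-factoring transforms A → αβ₁ | αβ₂ into A → αA' and A' → β₁ | β₂
(α is the longest common prefix among the alternatives). Repeat until
no nonterminal has two alternatives with a common prefix.

Round 1: S has alternatives sharing prefix 'x S S'. Introduce S': S → x S S S'
  Add: S' → S /
  Add: S' → ε

No remaining common prefixes — done.

Resulting grammar:
S → x S S S'
S' → S /
S' → ε
S → /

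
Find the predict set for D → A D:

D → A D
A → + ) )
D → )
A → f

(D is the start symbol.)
PREDICT(D → A D) = (FIRST(RHS) \ {ε}) ∪ (FOLLOW(D) if ε ∈ FIRST(RHS), i.e. RHS ⇒* ε)
FIRST(A) = { '+', 'f' }
FIRST(A D) = { '+', 'f' }
ε ∉ FIRST(A D), so FOLLOW(D) is not added.
PREDICT(D → A D) = { '+', 'f' }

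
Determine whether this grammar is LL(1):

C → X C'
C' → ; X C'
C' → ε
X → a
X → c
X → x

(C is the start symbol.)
Relevant sets:
  FOLLOW(C') = { $ }

For C':
  PREDICT(C' → ';' X C') = { ';' }
  PREDICT(C' → ε) = { $ }
For X:
  PREDICT(X → a) = { 'a' }
  PREDICT(X → c) = { 'c' }
  PREDICT(X → x) = { 'x' }
C has a single production, so nothing to check there.

All predict sets are disjoint. The grammar IS LL(1).

Answer: Yes, the grammar is LL(1).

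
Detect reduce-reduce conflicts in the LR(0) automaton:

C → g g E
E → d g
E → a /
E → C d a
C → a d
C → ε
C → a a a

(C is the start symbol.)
No reduce-reduce conflicts

A reduce-reduce conflict occurs when an LR(0) state has two complete items [A → α .] and [B → β .] — both call for a reduction, and with no lookahead the parser cannot choose between them.

Augment with C' → C and build the canonical LR(0) collection (I0 = CLOSURE({[C' → . C]}), then GOTO on every symbol after a dot until no new states appear). It has 16 states:
  I0: { [C → . a a a], [C → . a d], [C → . g g E], [C → .], [C' → . C] }  — shift, reduce
  I1: { [C' → C .] }  — accept
  I2: { [C → a . a a], [C → a . d] }  — shift
  I3: { [C → g . g E] }  — shift
  I4: { [C → . a a a], [C → . a d], [C → . g g E], [C → .], [C → g g . E], [E → . C d a], [E → . a /], [E → . d g] }  — shift, reduce
  I5: { [E → C . d a] }  — shift
  I6: { [C → g g E .] }  — reduce
  I7: { [C → a . a a], [C → a . d], [E → a . /] }  — shift
  I8: { [E → d . g] }  — shift
  I9: { [E → d g .] }  — reduce
  I10: { [E → a / .] }  — reduce
  I11: { [C → a a . a] }  — shift
  I12: { [C → a d .] }  — reduce
  I13: { [C → a a a .] }  — reduce
  I14: { [E → C d . a] }  — shift
  I15: { [E → C d a .] }  — reduce

No state contains more than one complete item.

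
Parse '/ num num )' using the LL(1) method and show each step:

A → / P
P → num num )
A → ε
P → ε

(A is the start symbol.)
LL(1) parsing maintains a stack (initially the start symbol over $) and the input. At each step: if the stack top is a terminal, match it against the current input token; if it is a non-terminal N, replace it with the RHS of M[N, lookahead] (the unique production whose predict set contains the lookahead).

Stack is shown with the top on the left.

Stack        Input          Action
----------------------------------
A $          / num num ) $  output A → / P
/ P $        / num num ) $  match '/'
P $          num num ) $    output P → num num )
num num ) $  num num ) $    match 'num'
num ) $      num ) $        match 'num'
) $          ) $            match ')'
$            $              accept

The string is accepted.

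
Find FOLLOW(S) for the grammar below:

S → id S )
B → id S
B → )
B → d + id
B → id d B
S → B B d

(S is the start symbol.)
S is the start symbol, so $ ∈ FOLLOW(S).
In S → id S ): S is followed by ')', add FIRST(')') \ {ε} = { ')' }
In B → id S: S is at the end, add FOLLOW(B)

The FOLLOW sets referred to above (computed the same way, to a fixed point):
  FOLLOW(B) = { ')', 'd', 'id' }

Taking the union: FOLLOW(S) = { $, ')', 'd', 'id' }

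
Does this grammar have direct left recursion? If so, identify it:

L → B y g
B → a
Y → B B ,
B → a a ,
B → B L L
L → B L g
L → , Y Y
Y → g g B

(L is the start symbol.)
Direct left recursion occurs when N → N α for some non-terminal N (the right-hand side begins with the left-hand side itself).

L → B y g: starts with B
B → a: starts with a
Y → B B ,: starts with B
B → a a ,: starts with a
B → B L L: LEFT RECURSIVE (starts with B)
L → B L g: starts with B
L → , Y Y: starts with ','
Y → g g B: starts with g

The grammar has direct left recursion on: B.

Answer: Yes, B is left-recursive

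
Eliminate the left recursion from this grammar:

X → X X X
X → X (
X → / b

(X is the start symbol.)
X is directly left-recursive. The standard transformation for
  A → A α₁ | ... | A α_m | β₁ | ... | β_n
is
  A  → β₁ A' | ... | β_n A'
  A' → α₁ A' | ... | α_m A' | ε

X → / b becomes X → / b X'
X → X X X becomes X' → X X X'
X → X ( becomes X' → ( X'
Add X' → ε

Resulting grammar:
X → / b X'
X' → X X X'
X' → ( X'
X' → ε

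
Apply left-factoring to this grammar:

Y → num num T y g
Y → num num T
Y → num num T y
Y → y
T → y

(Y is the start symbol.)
Left-factoring transforms A → αβ₁ | αβ₂ into A → αA' and A' → β₁ | β₂
(α is the longest common prefix among the alternatives). Repeat until
no nonterminal has two alternatives with a common prefix.

Round 1: Y has alternatives sharing prefix 'num num T'. Introduce Y': Y → num num T Y'
  Add: Y' → y g
  Add: Y' → ε
  Add: Y' → y

Round 2: Y' has alternatives sharing prefix 'y'. Introduce Y'': Y' → y Y''
  Add: Y'' → g
  Add: Y'' → ε

No remaining common prefixes — done.

Resulting grammar:
Y → num num T Y'
Y' → y Y''
Y'' → g
Y'' → ε
Y' → ε
Y → y
T → y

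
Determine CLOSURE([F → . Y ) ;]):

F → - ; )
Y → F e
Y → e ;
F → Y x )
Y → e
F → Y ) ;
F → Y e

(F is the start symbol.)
To compute CLOSURE, for each item [A → α.Bβ] where B is a non-terminal, add [B → .γ] for all productions B → γ; repeat for the newly added items until nothing changes.

Start with: [F → . Y ) ;]
  [F → . Y ) ;] has the dot before Y: add [Y → . F e], [Y → . e ;], [Y → . e]
  [Y → . F e] has the dot before F: add [F → . - ; )], [F → . Y x )], [F → . Y e]
No further items can be added.

CLOSURE = { [F → . - ; )], [F → . Y ) ;], [F → . Y e], [F → . Y x )], [Y → . F e], [Y → . e ;], [Y → . e] }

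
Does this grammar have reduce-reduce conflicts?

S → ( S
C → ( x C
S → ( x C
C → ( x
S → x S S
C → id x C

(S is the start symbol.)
Yes — I17: [C → ( x C .] vs [S → ( x C .]

A reduce-reduce conflict occurs when an LR(0) state has two complete items [A → α .] and [B → β .] — both call for a reduction, and with no lookahead the parser cannot choose between them.

Augment with S' → S and build the canonical LR(0) collection (I0 = CLOSURE({[S' → . S]}), then GOTO on every symbol after a dot until no new states appear). It has 18 states:
  I0: { [S → . ( S], [S → . ( x C], [S → . x S S], [S' → . S] }  — shift
  I1: { [S → ( . S], [S → ( . x C], [S → . ( S], [S → . ( x C], [S → . x S S] }  — shift
  I2: { [S' → S .] }  — accept
  I3: { [S → . ( S], [S → . ( x C], [S → . x S S], [S → x . S S] }  — shift
  I4: { [S → . ( S], [S → . ( x C], [S → . x S S], [S → x S . S] }  — shift
  I5: { [S → x S S .] }  — reduce
  I6: { [S → ( S .] }  — reduce
  I7: { [C → . ( x C], [C → . ( x], [C → . id x C], [S → ( x . C], [S → . ( S], [S → . ( x C], [S → . x S S], [S → x . S S] }  — shift
  I8: { [C → ( . x C], [C → ( . x], [S → ( . S], [S → ( . x C], [S → . ( S], [S → . ( x C], [S → . x S S] }  — shift
  I9: { [S → ( x C .] }  — reduce
  I10: { [C → id . x C] }  — shift
  I11: { [C → . ( x C], [C → . ( x], [C → . id x C], [C → id x . C] }  — shift
  I12: { [C → ( . x C], [C → ( . x] }  — shift
  I13: { [C → id x C .] }  — reduce
  I14: { [C → ( x . C], [C → ( x .], [C → . ( x C], [C → . ( x], [C → . id x C] }  — shift, reduce
  I15: { [C → ( x C .] }  — reduce
  I16: { [C → ( x . C], [C → ( x .], [C → . ( x C], [C → . ( x], [C → . id x C], [S → ( x . C], [S → . ( S], [S → . ( x C], [S → . x S S], [S → x . S S] }  — shift, reduce
  I17: { [C → ( x C .], [S → ( x C .] }  — 2 reduces

I17 contains complete items [C → ( x C .], [S → ( x C .] — reduce-reduce conflict.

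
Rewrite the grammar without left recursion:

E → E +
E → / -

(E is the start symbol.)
E is directly left-recursive. The standard transformation for
  A → A α₁ | ... | A α_m | β₁ | ... | β_n
is
  A  → β₁ A' | ... | β_n A'
  A' → α₁ A' | ... | α_m A' | ε

E → / - becomes E → / - E'
E → E + becomes E' → + E'
Add E' → ε

Resulting grammar:
E → / - E'
E' → + E'
E' → ε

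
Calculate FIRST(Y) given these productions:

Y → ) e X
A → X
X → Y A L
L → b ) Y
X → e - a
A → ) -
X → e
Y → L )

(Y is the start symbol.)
To compute FIRST(Y), examine every production with Y on the left-hand side, reading each right-hand side left to right until a non-nullable symbol is reached.

FIRST sets of the other non-terminals involved (by the same procedure, iterated to a fixed point):
  FIRST(L) = { 'b' }

From Y → ) e X:
  - ')' is a terminal: add ')' and stop
From Y → L ):
  - L is a non-terminal: add FIRST(L) \ {ε} = { 'b' }
    L is not nullable, so stop

Collecting: FIRST(Y) = { ')', 'b' }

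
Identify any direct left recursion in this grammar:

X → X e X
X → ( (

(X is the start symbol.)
Yes, X is left-recursive

X → X e X: LEFT RECURSIVE (starts with X)
X → ( (: starts with '('

The grammar has direct left recursion on: X.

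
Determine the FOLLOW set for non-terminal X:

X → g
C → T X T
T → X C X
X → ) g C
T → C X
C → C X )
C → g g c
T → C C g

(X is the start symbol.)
{ $, ')', 'g' }

X is the start symbol, so $ ∈ FOLLOW(X).
In C → T X T: X is followed by T, add FIRST(T) \ {ε} = { ')', 'g' }
In T → X C X: X is followed by C X, add FIRST(C X) \ {ε} = { ')', 'g' }
In T → X C X: X is at the end, add FOLLOW(T)
In T → C X: X is at the end, add FOLLOW(T)
In C → C X ): X is followed by ')', add FIRST(')') \ {ε} = { ')' }

The FOLLOW sets referred to above (computed the same way, to a fixed point):
  FOLLOW(T) = { $, ')', 'g' }

Taking the union: FOLLOW(X) = { $, ')', 'g' }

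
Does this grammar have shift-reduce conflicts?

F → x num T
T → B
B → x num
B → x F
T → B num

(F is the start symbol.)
A shift-reduce conflict occurs when an LR(0) state has both:
  - a complete (reduce) item [A → α .] (dot at the end), and
  - a shift item [B → β . c γ] (dot before a terminal).

Augment with F' → F and build the canonical LR(0) collection (I0 = CLOSURE({[F' → . F]}), then GOTO on every symbol after a dot until no new states appear). It has 10 states:
  I0: { [F → . x num T], [F' → . F] }  — shift
  I1: { [F' → F .] }  — accept
  I2: { [F → x . num T] }  — shift
  I3: { [B → . x F], [B → . x num], [F → x num . T], [T → . B num], [T → . B] }  — shift
  I4: { [T → B . num], [T → B .] }  — shift, reduce
  I5: { [F → x num T .] }  — reduce
  I6: { [B → x . F], [B → x . num], [F → . x num T] }  — shift
  I7: { [B → x F .] }  — reduce
  I8: { [B → x num .] }  — reduce
  I9: { [T → B num .] }  — reduce

I4 contains reduce item [T → B .] and shift item [T → B . num] — shift-reduce conflict.

Answer: Yes — I4: [T → B .] vs [T → B . num]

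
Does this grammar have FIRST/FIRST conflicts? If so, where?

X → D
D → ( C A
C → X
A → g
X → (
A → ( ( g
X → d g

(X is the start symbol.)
Yes. X → D / X → '(' on { '(' }

A FIRST/FIRST conflict occurs when two productions N → α and N → β for the same non-terminal have FIRST(α) ∩ FIRST(β) ≠ ∅ (with ε ∈ FIRST of a nullable right-hand side, so two nullable alternatives also conflict).

FIRST sets of the non-terminals at (or reachable through a nullable prefix from) the front of some alternative:
  FIRST(D) = { '(' }

Productions for X:
  X → D: FIRST = { '(' }
  X → (: FIRST = { '(' }
  X → d g: FIRST = { 'd' }
Productions for A:
  A → g: FIRST = { 'g' }
  A → ( ( g: FIRST = { '(' }
D, C have only one production, so no FIRST/FIRST conflict is possible there.

Conflict for X: X → D and X → (
  Overlap: { '(' }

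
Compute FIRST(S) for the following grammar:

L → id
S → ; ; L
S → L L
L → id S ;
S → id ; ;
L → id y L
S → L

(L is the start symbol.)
{ ';', 'id' }

To compute FIRST(S), examine every production with S on the left-hand side, reading each right-hand side left to right until a non-nullable symbol is reached.

FIRST sets of the other non-terminals involved (by the same procedure, iterated to a fixed point):
  FIRST(L) = { 'id' }

From S → ; ; L:
  - ';' is a terminal: add ';' and stop
From S → L L:
  - L is a non-terminal: add FIRST(L) \ {ε} = { 'id' }
    L is not nullable, so stop
From S → id ; ;:
  - id is a terminal: add 'id' and stop
From S → L:
  - L is a non-terminal: add FIRST(L) \ {ε} = { 'id' }
    L is not nullable, so stop

Collecting: FIRST(S) = { ';', 'id' }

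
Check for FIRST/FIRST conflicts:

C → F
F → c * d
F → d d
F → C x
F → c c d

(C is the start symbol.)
A FIRST/FIRST conflict occurs when two productions N → α and N → β for the same non-terminal have FIRST(α) ∩ FIRST(β) ≠ ∅ (with ε ∈ FIRST of a nullable right-hand side, so two nullable alternatives also conflict).

FIRST sets of the non-terminals at (or reachable through a nullable prefix from) the front of some alternative:
  FIRST(C) = { 'c', 'd' }

Productions for F:
  F → c * d: FIRST = { 'c' }
  F → d d: FIRST = { 'd' }
  F → C x: FIRST = { 'c', 'd' }
  F → c c d: FIRST = { 'c' }
C has only one production, so no FIRST/FIRST conflict is possible there.

Conflict for F: F → c * d and F → C x
  Overlap: { 'c' }
Conflict for F: F → c * d and F → c c d
  Overlap: { 'c' }
Conflict for F: F → d d and F → C x
  Overlap: { 'd' }
Conflict for F: F → C x and F → c c d
  Overlap: { 'c' }

Answer: Yes. F → c '*' d / F → C x on { 'c' }; F → c '*' d / F → c c d on { 'c' }; F → d d / F → C x on { 'd' }; F → C x / F → c c d on { 'c' }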